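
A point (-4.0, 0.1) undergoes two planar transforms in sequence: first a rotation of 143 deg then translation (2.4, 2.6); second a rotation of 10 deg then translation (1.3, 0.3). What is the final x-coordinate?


After transform 1:
x1 = cos(143)*-4.0 - sin(143)*0.1 + 2.4 = 5.5344
y1 = sin(143)*-4.0 + cos(143)*0.1 + 2.6 = 0.1129
After transform 2:
x2 = cos(10)*5.5344 - sin(10)*0.1129 + 1.3
= 6.7307


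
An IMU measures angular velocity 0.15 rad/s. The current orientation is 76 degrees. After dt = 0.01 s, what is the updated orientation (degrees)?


delta_theta = w * dt = 0.15 * 0.01 = 0.0015 rad
= 0.0859 deg
theta_new = 76 + 0.0859 = 76.0859 deg


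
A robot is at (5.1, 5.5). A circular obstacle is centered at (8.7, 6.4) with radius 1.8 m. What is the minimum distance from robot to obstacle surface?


center_dist = sqrt((5.1-8.7)^2 + (5.5-6.4)^2)
= sqrt(12.96 + 0.81)
= 3.7108
min_dist = center_dist - radius = 3.7108 - 1.8 = 1.9108 m


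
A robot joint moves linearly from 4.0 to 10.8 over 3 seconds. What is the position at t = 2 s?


s = t/T = 2/3 = 0.6667
p(t) = p0 + (pf-p0)*s
= 4.0 + (10.8 - 4.0) * 0.6667
= 8.5333


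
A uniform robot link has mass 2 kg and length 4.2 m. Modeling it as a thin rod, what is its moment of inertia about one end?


I = (1/3) * m * L^2
= (1/3) * 2 * 4.2^2
= 0.333333 * 2 * 17.64
= 11.76 kg*m^2


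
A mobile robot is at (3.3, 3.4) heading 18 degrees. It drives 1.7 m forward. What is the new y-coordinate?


y_new = y0 + d*sin(theta)
= 3.4 + 1.7*sin(18)
= 3.4 + 0.5253
= 3.9253


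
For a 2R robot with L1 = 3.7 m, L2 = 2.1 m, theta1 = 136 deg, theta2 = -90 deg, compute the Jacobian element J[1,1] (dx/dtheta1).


J[1,1] = -L1*sin(t1) - L2*sin(t1+t2)
= -3.7*sin(136) - 2.1*sin(46)
= -4.0808


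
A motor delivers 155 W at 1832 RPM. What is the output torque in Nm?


omega = 1832 * 2*pi/60 = 191.8466 rad/s
tau = P / omega = 155 / 191.8466
= 0.8079 Nm


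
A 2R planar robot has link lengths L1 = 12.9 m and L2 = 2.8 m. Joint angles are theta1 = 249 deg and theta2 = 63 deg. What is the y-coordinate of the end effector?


Convert angles to radians: theta1 = 4.3459, theta2 = 1.0996
y = L1*sin(theta1) + L2*sin(theta1+theta2)
y = -12.0432 + -2.0808
y = -14.124


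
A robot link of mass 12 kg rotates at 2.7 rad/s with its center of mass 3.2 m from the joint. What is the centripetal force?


F = m * omega^2 * r
= 12 * 2.7^2 * 3.2
= 12 * 7.29 * 3.2
= 279.936 N


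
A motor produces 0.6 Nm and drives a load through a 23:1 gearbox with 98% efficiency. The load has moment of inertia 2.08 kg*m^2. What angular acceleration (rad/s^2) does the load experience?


tau_out = tau_motor * N * eta
= 0.6 * 23 * 0.98 = 13.524 Nm
alpha = tau_out / I = 13.524 / 2.08
= 6.5019 rad/s^2


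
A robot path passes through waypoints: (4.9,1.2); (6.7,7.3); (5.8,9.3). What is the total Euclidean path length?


Segment lengths:
  seg1 = sqrt((1.8)^2 + (6.1)^2) = 6.36
  seg2 = sqrt((-0.9)^2 + (2.0)^2) = 2.1932
Total = 8.5532


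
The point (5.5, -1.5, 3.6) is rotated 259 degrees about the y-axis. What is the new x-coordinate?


Rotation about y-axis: x' = x*cos(theta) + z*sin(theta)
= 5.5 * -0.1908 + 3.6 * -0.9816
= -4.5833


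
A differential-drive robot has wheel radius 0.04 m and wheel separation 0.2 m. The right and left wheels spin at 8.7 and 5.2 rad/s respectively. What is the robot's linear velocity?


vR = r*wR = 0.04*8.7 = 0.348 m/s
vL = r*wL = 0.04*5.2 = 0.208 m/s
v = (vR+vL)/2 = 0.278 m/s
omega = (vR-vL)/L = 0.7 rad/s
linear velocity = 0.278 m/s


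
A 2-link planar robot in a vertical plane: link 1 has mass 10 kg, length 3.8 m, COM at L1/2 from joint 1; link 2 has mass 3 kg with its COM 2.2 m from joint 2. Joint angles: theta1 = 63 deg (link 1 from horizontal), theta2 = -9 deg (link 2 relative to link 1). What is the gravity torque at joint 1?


Horizontal distance from joint 1 to link-1 COM:
  x_c1 = (L1/2)*cos(t1) = 1.9 * 0.454 = 0.8626 m
Horizontal distance from joint 1 to link-2 COM:
  x_c2 = L1*cos(t1) + Lc2*cos(t1+t2)
       = 3.8*0.454 + 2.2*0.5878 = 3.0183 m
tau1 = m1*g*x_c1 + m2*g*x_c2
     = 10*9.81*0.8626 + 3*9.81*3.0183
     = 84.6193 + 88.8283
     = 173.4476 Nm


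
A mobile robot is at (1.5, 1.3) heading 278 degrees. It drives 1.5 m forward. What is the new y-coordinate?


y_new = y0 + d*sin(theta)
= 1.3 + 1.5*sin(278)
= 1.3 + -1.4854
= -0.1854


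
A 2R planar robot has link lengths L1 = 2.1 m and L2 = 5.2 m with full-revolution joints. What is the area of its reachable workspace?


r_max = L1 + L2 = 7.3 m
r_min = |L1 - L2| = 3.1 m
Area = pi*(r_max^2 - r_min^2)
= pi*(53.29 - 9.61)
= pi * 43.68
= 137.2248 m^2


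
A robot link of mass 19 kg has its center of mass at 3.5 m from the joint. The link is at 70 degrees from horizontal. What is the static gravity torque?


tau = m*g*L*cos(angle)
= 19 * 9.81 * 3.5 * cos(70 deg)
= 19 * 9.81 * 3.5 * 0.342
= 223.122 Nm


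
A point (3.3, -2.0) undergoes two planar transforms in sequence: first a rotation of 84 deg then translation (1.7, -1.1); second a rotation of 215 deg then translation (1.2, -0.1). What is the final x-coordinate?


After transform 1:
x1 = cos(84)*3.3 - sin(84)*-2.0 + 1.7 = 4.034
y1 = sin(84)*3.3 + cos(84)*-2.0 + -1.1 = 1.9729
After transform 2:
x2 = cos(215)*4.034 - sin(215)*1.9729 + 1.2
= -0.9729


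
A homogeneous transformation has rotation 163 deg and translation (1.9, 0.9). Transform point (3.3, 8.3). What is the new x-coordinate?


x' = cos(theta)*px - sin(theta)*py + tx
= -0.9563*3.3 - 0.2924*8.3 + 1.9
= -3.6825


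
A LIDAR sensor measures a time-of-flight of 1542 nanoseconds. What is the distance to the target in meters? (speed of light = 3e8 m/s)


tof = 1542 ns = 1.542e-06 s
dist = c * tof / 2
= 3e8 * 1.542e-06 / 2
= 231.3 m


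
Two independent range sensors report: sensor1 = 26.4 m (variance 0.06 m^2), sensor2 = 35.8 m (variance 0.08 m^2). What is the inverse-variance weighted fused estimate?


w1 = (1/var1) / (1/var1 + 1/var2)
   = 16.6667 / (16.6667 + 12.5) = 0.5714
w2 = 1 - w1 = 0.4286
fused = w1*s1 + w2*s2 = 15.0857 + 15.3429
= 30.4286 m


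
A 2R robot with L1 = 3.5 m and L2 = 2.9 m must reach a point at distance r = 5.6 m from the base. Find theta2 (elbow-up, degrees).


cos(theta2) = (r^2 - L1^2 - L2^2) / (2*L1*L2)
cos(theta2) = (31.36 - 12.25 - 8.41) / 20.3
cos(theta2) = 0.527094
theta2 = 58.1907 degrees


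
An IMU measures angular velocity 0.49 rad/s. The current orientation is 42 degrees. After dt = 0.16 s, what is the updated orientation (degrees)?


delta_theta = w * dt = 0.49 * 0.16 = 0.0784 rad
= 4.492 deg
theta_new = 42 + 4.492 = 46.492 deg


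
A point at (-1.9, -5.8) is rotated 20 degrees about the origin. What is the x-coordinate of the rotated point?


x' = x*cos(theta) - y*sin(theta)
cos(20 deg) = 0.9397, sin(20 deg) = 0.342
x' = -1.9 * 0.9397 - -5.8 * 0.342
= -1.7854 - -1.9837
= 0.1983


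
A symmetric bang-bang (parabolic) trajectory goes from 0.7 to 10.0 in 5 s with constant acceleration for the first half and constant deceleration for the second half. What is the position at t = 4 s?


Symmetric rest-to-rest: each phase covers (pf-p0)/2 in time T/2. 0.5*a*(T/2)^2 = (pf-p0)/2 => a = 4*(pf-p0)/T^2
a = 4*(10.0-0.7)/5^2 = 1.488
t = 4 is in the deceleration phase (t > T/2).
p = pf - 0.5*a*(T-t)^2 = 10.0 - 0.5*1.488*1^2
= 9.256


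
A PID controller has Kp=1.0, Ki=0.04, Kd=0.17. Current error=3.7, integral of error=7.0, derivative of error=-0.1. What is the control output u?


u = Kp*e + Ki*int(e) + Kd*de/dt
= 1.0*3.7 + 0.04*7.0 + 0.17*(-0.1)
= 3.7 + 0.28 + -0.017
= 3.963


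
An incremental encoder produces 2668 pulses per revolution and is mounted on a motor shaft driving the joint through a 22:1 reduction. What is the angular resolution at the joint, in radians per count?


counts per rev = 2668
effective counts at joint = 2668 * 22 = 58696
resolution = 2*pi / 58696
= 1.0705e-04 rad/count


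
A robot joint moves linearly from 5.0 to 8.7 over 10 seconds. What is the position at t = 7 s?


s = t/T = 7/10 = 0.7
p(t) = p0 + (pf-p0)*s
= 5.0 + (8.7 - 5.0) * 0.7
= 7.59


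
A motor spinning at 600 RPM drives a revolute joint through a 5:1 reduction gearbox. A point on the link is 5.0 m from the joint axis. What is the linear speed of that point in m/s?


omega_motor = 600 * 2*pi/60 = 62.8319 rad/s
omega_joint = omega_motor / 5 = 12.5664 rad/s
v = omega_joint * r = 12.5664 * 5.0
= 62.8319 m/s


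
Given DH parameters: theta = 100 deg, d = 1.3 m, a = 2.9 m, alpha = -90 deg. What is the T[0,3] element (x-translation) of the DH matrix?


T[0,3] = a * cos(theta)
= 2.9 * cos(100 deg)
= 2.9 * -0.1736
= -0.5036


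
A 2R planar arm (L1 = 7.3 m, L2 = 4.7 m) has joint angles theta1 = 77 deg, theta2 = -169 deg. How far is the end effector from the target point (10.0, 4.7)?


End effector via forward kinematics:
x = L1*cos(t1) + L2*cos(t1+t2) = 1.4781
y = L1*sin(t1) + L2*sin(t1+t2) = 2.4158
Distance to target:
d = sqrt((10.0 - 1.4781)^2 + (4.7 - 2.4158)^2)
= sqrt(72.6225 + 5.2177)
= 8.8227 m


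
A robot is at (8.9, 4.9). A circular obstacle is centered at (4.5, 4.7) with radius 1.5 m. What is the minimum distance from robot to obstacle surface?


center_dist = sqrt((8.9-4.5)^2 + (4.9-4.7)^2)
= sqrt(19.36 + 0.04)
= 4.4045
min_dist = center_dist - radius = 4.4045 - 1.5 = 2.9045 m


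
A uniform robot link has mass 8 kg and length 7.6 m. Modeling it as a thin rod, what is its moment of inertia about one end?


I = (1/3) * m * L^2
= (1/3) * 8 * 7.6^2
= 0.333333 * 8 * 57.76
= 154.0267 kg*m^2


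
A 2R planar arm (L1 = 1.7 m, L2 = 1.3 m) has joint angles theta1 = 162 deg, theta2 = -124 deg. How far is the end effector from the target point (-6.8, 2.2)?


End effector via forward kinematics:
x = L1*cos(t1) + L2*cos(t1+t2) = -0.5924
y = L1*sin(t1) + L2*sin(t1+t2) = 1.3257
Distance to target:
d = sqrt((-6.8 - -0.5924)^2 + (2.2 - 1.3257)^2)
= sqrt(38.5345 + 0.7644)
= 6.2689 m


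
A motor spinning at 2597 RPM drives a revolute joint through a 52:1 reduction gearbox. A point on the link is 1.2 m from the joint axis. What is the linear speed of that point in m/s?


omega_motor = 2597 * 2*pi/60 = 271.9572 rad/s
omega_joint = omega_motor / 52 = 5.2299 rad/s
v = omega_joint * r = 5.2299 * 1.2
= 6.2759 m/s


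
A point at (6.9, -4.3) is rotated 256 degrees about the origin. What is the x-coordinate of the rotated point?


x' = x*cos(theta) - y*sin(theta)
cos(256 deg) = -0.2419, sin(256 deg) = -0.9703
x' = 6.9 * -0.2419 - -4.3 * -0.9703
= -1.6693 - 4.1723
= -5.8415


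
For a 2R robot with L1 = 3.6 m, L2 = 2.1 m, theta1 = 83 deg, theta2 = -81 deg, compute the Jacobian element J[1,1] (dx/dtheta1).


J[1,1] = -L1*sin(t1) - L2*sin(t1+t2)
= -3.6*sin(83) - 2.1*sin(2)
= -3.6465


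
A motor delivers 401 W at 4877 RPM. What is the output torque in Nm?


omega = 4877 * 2*pi/60 = 510.7182 rad/s
tau = P / omega = 401 / 510.7182
= 0.7852 Nm


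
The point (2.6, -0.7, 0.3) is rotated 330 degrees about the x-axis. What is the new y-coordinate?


Rotation about x-axis: y' = y*cos(theta) - z*sin(theta)
= -0.7 * 0.866 - 0.3 * -0.5
= -0.4562


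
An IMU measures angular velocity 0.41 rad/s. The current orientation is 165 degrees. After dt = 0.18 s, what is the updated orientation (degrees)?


delta_theta = w * dt = 0.41 * 0.18 = 0.0738 rad
= 4.2284 deg
theta_new = 165 + 4.2284 = 169.2284 deg


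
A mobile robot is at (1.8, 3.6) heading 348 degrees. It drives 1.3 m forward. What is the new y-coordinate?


y_new = y0 + d*sin(theta)
= 3.6 + 1.3*sin(348)
= 3.6 + -0.2703
= 3.3297


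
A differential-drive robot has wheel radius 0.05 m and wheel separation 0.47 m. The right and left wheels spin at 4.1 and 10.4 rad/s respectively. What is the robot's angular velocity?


vR = r*wR = 0.05*4.1 = 0.205 m/s
vL = r*wL = 0.05*10.4 = 0.52 m/s
v = (vR+vL)/2 = 0.3625 m/s
omega = (vR-vL)/L = -0.6702 rad/s
angular velocity = -0.6702 rad/s


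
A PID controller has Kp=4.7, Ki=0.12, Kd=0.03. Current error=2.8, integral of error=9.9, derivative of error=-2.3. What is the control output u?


u = Kp*e + Ki*int(e) + Kd*de/dt
= 4.7*2.8 + 0.12*9.9 + 0.03*(-2.3)
= 13.16 + 1.188 + -0.069
= 14.279


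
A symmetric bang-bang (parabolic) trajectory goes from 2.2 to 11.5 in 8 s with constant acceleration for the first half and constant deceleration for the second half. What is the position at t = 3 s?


Symmetric rest-to-rest: each phase covers (pf-p0)/2 in time T/2. 0.5*a*(T/2)^2 = (pf-p0)/2 => a = 4*(pf-p0)/T^2
a = 4*(11.5-2.2)/8^2 = 0.5813
t = 3 is in the acceleration phase (t <= T/2).
p = p0 + 0.5*a*t^2 = 2.2 + 0.5*0.5813*3^2
= 4.8156


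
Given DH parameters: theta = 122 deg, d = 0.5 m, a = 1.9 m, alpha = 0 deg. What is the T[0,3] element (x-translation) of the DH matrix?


T[0,3] = a * cos(theta)
= 1.9 * cos(122 deg)
= 1.9 * -0.5299
= -1.0068


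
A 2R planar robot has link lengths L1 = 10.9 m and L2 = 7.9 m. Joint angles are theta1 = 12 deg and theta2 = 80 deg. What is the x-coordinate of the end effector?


Convert angles to radians: theta1 = 0.2094, theta2 = 1.3963
x = L1*cos(theta1) + L2*cos(theta1+theta2)
x = 10.6618 + -0.2757
x = 10.3861


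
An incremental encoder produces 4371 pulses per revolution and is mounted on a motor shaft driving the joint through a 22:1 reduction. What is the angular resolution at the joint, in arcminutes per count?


counts per rev = 4371
effective counts at joint = 4371 * 22 = 96162
resolution = 360*60 / 96162
= 0.2246 arcmin/count


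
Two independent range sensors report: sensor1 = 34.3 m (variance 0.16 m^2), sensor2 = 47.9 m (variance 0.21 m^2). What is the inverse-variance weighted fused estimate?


w1 = (1/var1) / (1/var1 + 1/var2)
   = 6.25 / (6.25 + 4.7619) = 0.5676
w2 = 1 - w1 = 0.4324
fused = w1*s1 + w2*s2 = 19.4676 + 20.7135
= 40.1811 m


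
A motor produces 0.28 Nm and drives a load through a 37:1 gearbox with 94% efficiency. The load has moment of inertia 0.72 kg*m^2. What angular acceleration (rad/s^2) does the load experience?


tau_out = tau_motor * N * eta
= 0.28 * 37 * 0.94 = 9.7384 Nm
alpha = tau_out / I = 9.7384 / 0.72
= 13.5256 rad/s^2


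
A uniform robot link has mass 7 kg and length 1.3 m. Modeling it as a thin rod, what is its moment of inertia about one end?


I = (1/3) * m * L^2
= (1/3) * 7 * 1.3^2
= 0.333333 * 7 * 1.69
= 3.9433 kg*m^2


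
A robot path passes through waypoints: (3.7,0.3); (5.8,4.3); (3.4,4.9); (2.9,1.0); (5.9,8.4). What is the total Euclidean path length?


Segment lengths:
  seg1 = sqrt((2.1)^2 + (4.0)^2) = 4.5177
  seg2 = sqrt((-2.4)^2 + (0.6)^2) = 2.4739
  seg3 = sqrt((-0.5)^2 + (-3.9)^2) = 3.9319
  seg4 = sqrt((3.0)^2 + (7.4)^2) = 7.985
Total = 18.9085


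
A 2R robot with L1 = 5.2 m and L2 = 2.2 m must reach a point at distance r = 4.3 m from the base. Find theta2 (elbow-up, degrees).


cos(theta2) = (r^2 - L1^2 - L2^2) / (2*L1*L2)
cos(theta2) = (18.49 - 27.04 - 4.84) / 22.88
cos(theta2) = -0.585227
theta2 = 125.819 degrees


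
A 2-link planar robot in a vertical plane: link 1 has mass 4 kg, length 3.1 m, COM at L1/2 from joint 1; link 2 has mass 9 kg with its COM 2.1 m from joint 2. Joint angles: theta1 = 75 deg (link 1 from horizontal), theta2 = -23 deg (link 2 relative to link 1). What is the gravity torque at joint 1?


Horizontal distance from joint 1 to link-1 COM:
  x_c1 = (L1/2)*cos(t1) = 1.55 * 0.2588 = 0.4012 m
Horizontal distance from joint 1 to link-2 COM:
  x_c2 = L1*cos(t1) + Lc2*cos(t1+t2)
       = 3.1*0.2588 + 2.1*0.6157 = 2.0952 m
tau1 = m1*g*x_c1 + m2*g*x_c2
     = 4*9.81*0.4012 + 9*9.81*2.0952
     = 15.7419 + 184.9877
     = 200.7296 Nm


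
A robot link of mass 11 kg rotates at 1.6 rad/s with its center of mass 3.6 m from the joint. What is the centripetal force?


F = m * omega^2 * r
= 11 * 1.6^2 * 3.6
= 11 * 2.56 * 3.6
= 101.376 N


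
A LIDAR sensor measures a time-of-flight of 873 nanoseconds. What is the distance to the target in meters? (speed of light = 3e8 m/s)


tof = 873 ns = 8.73e-07 s
dist = c * tof / 2
= 3e8 * 8.73e-07 / 2
= 130.95 m


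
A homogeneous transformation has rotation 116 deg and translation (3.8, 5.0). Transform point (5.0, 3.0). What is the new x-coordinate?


x' = cos(theta)*px - sin(theta)*py + tx
= -0.4384*5.0 - 0.8988*3.0 + 3.8
= -1.0882


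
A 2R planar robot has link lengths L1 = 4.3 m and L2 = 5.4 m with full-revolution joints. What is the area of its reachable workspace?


r_max = L1 + L2 = 9.7 m
r_min = |L1 - L2| = 1.1 m
Area = pi*(r_max^2 - r_min^2)
= pi*(94.09 - 1.21)
= pi * 92.88
= 291.7911 m^2


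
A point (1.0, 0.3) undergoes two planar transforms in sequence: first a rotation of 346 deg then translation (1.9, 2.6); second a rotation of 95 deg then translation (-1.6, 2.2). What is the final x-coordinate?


After transform 1:
x1 = cos(346)*1.0 - sin(346)*0.3 + 1.9 = 2.9429
y1 = sin(346)*1.0 + cos(346)*0.3 + 2.6 = 2.6492
After transform 2:
x2 = cos(95)*2.9429 - sin(95)*2.6492 + -1.6
= -4.4956


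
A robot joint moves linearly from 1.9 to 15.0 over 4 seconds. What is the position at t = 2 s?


s = t/T = 2/4 = 0.5
p(t) = p0 + (pf-p0)*s
= 1.9 + (15.0 - 1.9) * 0.5
= 8.45


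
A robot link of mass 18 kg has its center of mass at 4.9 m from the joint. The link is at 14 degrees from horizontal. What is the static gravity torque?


tau = m*g*L*cos(angle)
= 18 * 9.81 * 4.9 * cos(14 deg)
= 18 * 9.81 * 4.9 * 0.9703
= 839.5406 Nm


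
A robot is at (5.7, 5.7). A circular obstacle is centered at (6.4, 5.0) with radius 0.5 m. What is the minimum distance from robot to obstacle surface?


center_dist = sqrt((5.7-6.4)^2 + (5.7-5.0)^2)
= sqrt(0.49 + 0.49)
= 0.9899
min_dist = center_dist - radius = 0.9899 - 0.5 = 0.4899 m


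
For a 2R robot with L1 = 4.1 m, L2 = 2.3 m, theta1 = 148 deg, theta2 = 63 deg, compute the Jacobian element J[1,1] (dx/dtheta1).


J[1,1] = -L1*sin(t1) - L2*sin(t1+t2)
= -4.1*sin(148) - 2.3*sin(211)
= -0.9881


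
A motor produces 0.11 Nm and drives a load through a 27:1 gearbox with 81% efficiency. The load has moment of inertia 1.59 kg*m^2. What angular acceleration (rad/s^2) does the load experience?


tau_out = tau_motor * N * eta
= 0.11 * 27 * 0.81 = 2.4057 Nm
alpha = tau_out / I = 2.4057 / 1.59
= 1.513 rad/s^2


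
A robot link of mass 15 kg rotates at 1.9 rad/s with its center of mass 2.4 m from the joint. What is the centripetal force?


F = m * omega^2 * r
= 15 * 1.9^2 * 2.4
= 15 * 3.61 * 2.4
= 129.96 N


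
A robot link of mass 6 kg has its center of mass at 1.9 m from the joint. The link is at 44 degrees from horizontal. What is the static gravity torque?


tau = m*g*L*cos(angle)
= 6 * 9.81 * 1.9 * cos(44 deg)
= 6 * 9.81 * 1.9 * 0.7193
= 80.4466 Nm


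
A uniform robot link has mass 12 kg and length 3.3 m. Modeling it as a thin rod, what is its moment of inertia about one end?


I = (1/3) * m * L^2
= (1/3) * 12 * 3.3^2
= 0.333333 * 12 * 10.89
= 43.56 kg*m^2


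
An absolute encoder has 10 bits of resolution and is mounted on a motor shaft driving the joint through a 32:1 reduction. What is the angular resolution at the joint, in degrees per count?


counts = 2^10 = 1024
effective counts at joint = 1024 * 32 = 32768
resolution = 360 / 32768
= 0.011 deg/count


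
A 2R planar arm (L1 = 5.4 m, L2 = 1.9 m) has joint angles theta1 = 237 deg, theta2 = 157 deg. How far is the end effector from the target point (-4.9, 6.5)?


End effector via forward kinematics:
x = L1*cos(t1) + L2*cos(t1+t2) = -1.3659
y = L1*sin(t1) + L2*sin(t1+t2) = -3.4664
Distance to target:
d = sqrt((-4.9 - -1.3659)^2 + (6.5 - -3.4664)^2)
= sqrt(12.49 + 99.3282)
= 10.5744 m


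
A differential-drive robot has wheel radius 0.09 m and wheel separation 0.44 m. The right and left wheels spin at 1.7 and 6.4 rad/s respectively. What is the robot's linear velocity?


vR = r*wR = 0.09*1.7 = 0.153 m/s
vL = r*wL = 0.09*6.4 = 0.576 m/s
v = (vR+vL)/2 = 0.3645 m/s
omega = (vR-vL)/L = -0.9614 rad/s
linear velocity = 0.3645 m/s


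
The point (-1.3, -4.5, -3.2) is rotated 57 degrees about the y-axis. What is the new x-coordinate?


Rotation about y-axis: x' = x*cos(theta) + z*sin(theta)
= -1.3 * 0.5446 + -3.2 * 0.8387
= -3.3918


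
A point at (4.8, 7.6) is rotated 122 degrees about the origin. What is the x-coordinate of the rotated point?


x' = x*cos(theta) - y*sin(theta)
cos(122 deg) = -0.5299, sin(122 deg) = 0.848
x' = 4.8 * -0.5299 - 7.6 * 0.848
= -2.5436 - 6.4452
= -8.9888


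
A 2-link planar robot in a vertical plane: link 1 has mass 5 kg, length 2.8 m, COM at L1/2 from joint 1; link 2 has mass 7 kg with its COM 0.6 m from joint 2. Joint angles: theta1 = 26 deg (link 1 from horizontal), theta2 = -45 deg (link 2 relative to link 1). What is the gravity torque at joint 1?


Horizontal distance from joint 1 to link-1 COM:
  x_c1 = (L1/2)*cos(t1) = 1.4 * 0.8988 = 1.2583 m
Horizontal distance from joint 1 to link-2 COM:
  x_c2 = L1*cos(t1) + Lc2*cos(t1+t2)
       = 2.8*0.8988 + 0.6*0.9455 = 3.0839 m
tau1 = m1*g*x_c1 + m2*g*x_c2
     = 5*9.81*1.2583 + 7*9.81*3.0839
     = 61.7202 + 211.7738
     = 273.494 Nm


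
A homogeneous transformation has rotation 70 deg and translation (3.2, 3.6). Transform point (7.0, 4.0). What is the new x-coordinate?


x' = cos(theta)*px - sin(theta)*py + tx
= 0.342*7.0 - 0.9397*4.0 + 3.2
= 1.8354


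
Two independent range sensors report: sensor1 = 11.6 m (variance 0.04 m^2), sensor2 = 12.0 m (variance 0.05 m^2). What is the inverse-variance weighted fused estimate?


w1 = (1/var1) / (1/var1 + 1/var2)
   = 25.0 / (25.0 + 20.0) = 0.5556
w2 = 1 - w1 = 0.4444
fused = w1*s1 + w2*s2 = 6.4444 + 5.3333
= 11.7778 m


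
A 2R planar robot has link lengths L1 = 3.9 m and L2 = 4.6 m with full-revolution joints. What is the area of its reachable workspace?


r_max = L1 + L2 = 8.5 m
r_min = |L1 - L2| = 0.7 m
Area = pi*(r_max^2 - r_min^2)
= pi*(72.25 - 0.49)
= pi * 71.76
= 225.4407 m^2


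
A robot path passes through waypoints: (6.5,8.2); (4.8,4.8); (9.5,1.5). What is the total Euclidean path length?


Segment lengths:
  seg1 = sqrt((-1.7)^2 + (-3.4)^2) = 3.8013
  seg2 = sqrt((4.7)^2 + (-3.3)^2) = 5.7428
Total = 9.5441


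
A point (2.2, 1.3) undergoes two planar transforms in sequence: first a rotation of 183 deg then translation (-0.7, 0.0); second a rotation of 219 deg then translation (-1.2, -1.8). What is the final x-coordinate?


After transform 1:
x1 = cos(183)*2.2 - sin(183)*1.3 + -0.7 = -2.8289
y1 = sin(183)*2.2 + cos(183)*1.3 + 0.0 = -1.4134
After transform 2:
x2 = cos(219)*-2.8289 - sin(219)*-1.4134 + -1.2
= 0.1091


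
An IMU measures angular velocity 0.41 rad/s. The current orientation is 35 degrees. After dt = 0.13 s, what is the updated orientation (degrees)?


delta_theta = w * dt = 0.41 * 0.13 = 0.0533 rad
= 3.0539 deg
theta_new = 35 + 3.0539 = 38.0539 deg


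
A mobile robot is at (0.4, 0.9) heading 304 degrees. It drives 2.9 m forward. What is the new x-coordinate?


x_new = x0 + d*cos(theta)
= 0.4 + 2.9*cos(304)
= 0.4 + 1.6217
= 2.0217


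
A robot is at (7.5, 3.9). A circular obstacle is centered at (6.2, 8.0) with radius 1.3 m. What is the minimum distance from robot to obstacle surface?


center_dist = sqrt((7.5-6.2)^2 + (3.9-8.0)^2)
= sqrt(1.69 + 16.81)
= 4.3012
min_dist = center_dist - radius = 4.3012 - 1.3 = 3.0012 m


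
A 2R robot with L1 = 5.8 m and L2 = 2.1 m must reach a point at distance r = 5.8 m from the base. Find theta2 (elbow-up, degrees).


cos(theta2) = (r^2 - L1^2 - L2^2) / (2*L1*L2)
cos(theta2) = (33.64 - 33.64 - 4.41) / 24.36
cos(theta2) = -0.181034
theta2 = 100.43 degrees


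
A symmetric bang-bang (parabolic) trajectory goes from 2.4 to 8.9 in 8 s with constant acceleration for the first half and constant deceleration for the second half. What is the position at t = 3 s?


Symmetric rest-to-rest: each phase covers (pf-p0)/2 in time T/2. 0.5*a*(T/2)^2 = (pf-p0)/2 => a = 4*(pf-p0)/T^2
a = 4*(8.9-2.4)/8^2 = 0.4062
t = 3 is in the acceleration phase (t <= T/2).
p = p0 + 0.5*a*t^2 = 2.4 + 0.5*0.4062*3^2
= 4.2281


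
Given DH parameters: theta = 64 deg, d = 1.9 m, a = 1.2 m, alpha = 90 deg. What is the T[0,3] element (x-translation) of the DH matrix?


T[0,3] = a * cos(theta)
= 1.2 * cos(64 deg)
= 1.2 * 0.4384
= 0.526


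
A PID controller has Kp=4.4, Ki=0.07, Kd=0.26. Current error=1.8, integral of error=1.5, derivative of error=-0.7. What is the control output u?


u = Kp*e + Ki*int(e) + Kd*de/dt
= 4.4*1.8 + 0.07*1.5 + 0.26*(-0.7)
= 7.92 + 0.105 + -0.182
= 7.843


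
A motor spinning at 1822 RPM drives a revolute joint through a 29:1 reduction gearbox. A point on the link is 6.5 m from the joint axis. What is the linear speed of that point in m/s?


omega_motor = 1822 * 2*pi/60 = 190.7994 rad/s
omega_joint = omega_motor / 29 = 6.5793 rad/s
v = omega_joint * r = 6.5793 * 6.5
= 42.7654 m/s


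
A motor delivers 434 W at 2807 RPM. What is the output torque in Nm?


omega = 2807 * 2*pi/60 = 293.9484 rad/s
tau = P / omega = 434 / 293.9484
= 1.4764 Nm


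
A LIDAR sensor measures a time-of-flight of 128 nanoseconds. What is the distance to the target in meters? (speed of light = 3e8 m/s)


tof = 128 ns = 1.28e-07 s
dist = c * tof / 2
= 3e8 * 1.28e-07 / 2
= 19.2 m


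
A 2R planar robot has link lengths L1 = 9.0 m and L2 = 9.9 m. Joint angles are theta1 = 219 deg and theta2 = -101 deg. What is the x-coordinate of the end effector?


Convert angles to radians: theta1 = 3.8223, theta2 = -1.7628
x = L1*cos(theta1) + L2*cos(theta1+theta2)
x = -6.9943 + -4.6478
x = -11.6421


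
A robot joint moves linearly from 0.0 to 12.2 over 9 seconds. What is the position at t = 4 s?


s = t/T = 4/9 = 0.4444
p(t) = p0 + (pf-p0)*s
= 0.0 + (12.2 - 0.0) * 0.4444
= 5.4222


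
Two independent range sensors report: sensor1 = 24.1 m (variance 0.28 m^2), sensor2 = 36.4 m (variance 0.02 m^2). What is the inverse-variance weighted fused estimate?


w1 = (1/var1) / (1/var1 + 1/var2)
   = 3.5714 / (3.5714 + 50.0) = 0.0667
w2 = 1 - w1 = 0.9333
fused = w1*s1 + w2*s2 = 1.6067 + 33.9733
= 35.58 m


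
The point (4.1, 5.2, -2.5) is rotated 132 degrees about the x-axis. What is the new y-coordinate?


Rotation about x-axis: y' = y*cos(theta) - z*sin(theta)
= 5.2 * -0.6691 - -2.5 * 0.7431
= -1.6216


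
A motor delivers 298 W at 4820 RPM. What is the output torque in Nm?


omega = 4820 * 2*pi/60 = 504.7492 rad/s
tau = P / omega = 298 / 504.7492
= 0.5904 Nm


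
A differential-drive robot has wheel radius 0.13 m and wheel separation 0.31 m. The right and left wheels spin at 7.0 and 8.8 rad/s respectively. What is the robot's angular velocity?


vR = r*wR = 0.13*7.0 = 0.91 m/s
vL = r*wL = 0.13*8.8 = 1.144 m/s
v = (vR+vL)/2 = 1.027 m/s
omega = (vR-vL)/L = -0.7548 rad/s
angular velocity = -0.7548 rad/s


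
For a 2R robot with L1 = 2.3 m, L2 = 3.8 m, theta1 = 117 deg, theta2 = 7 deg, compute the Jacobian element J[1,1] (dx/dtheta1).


J[1,1] = -L1*sin(t1) - L2*sin(t1+t2)
= -2.3*sin(117) - 3.8*sin(124)
= -5.1997


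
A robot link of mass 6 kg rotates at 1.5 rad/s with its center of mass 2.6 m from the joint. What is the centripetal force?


F = m * omega^2 * r
= 6 * 1.5^2 * 2.6
= 6 * 2.25 * 2.6
= 35.1 N


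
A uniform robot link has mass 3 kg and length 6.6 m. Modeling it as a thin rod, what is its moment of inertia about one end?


I = (1/3) * m * L^2
= (1/3) * 3 * 6.6^2
= 0.333333 * 3 * 43.56
= 43.56 kg*m^2


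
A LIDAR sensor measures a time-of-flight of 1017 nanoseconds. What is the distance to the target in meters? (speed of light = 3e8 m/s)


tof = 1017 ns = 1.017e-06 s
dist = c * tof / 2
= 3e8 * 1.017e-06 / 2
= 152.55 m


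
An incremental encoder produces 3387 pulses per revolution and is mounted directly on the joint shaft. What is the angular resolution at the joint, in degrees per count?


counts per rev = 3387
resolution = 360 / 3387
= 0.1063 deg/count


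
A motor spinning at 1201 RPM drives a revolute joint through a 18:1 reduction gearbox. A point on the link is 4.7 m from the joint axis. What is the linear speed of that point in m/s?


omega_motor = 1201 * 2*pi/60 = 125.7684 rad/s
omega_joint = omega_motor / 18 = 6.9871 rad/s
v = omega_joint * r = 6.9871 * 4.7
= 32.8395 m/s


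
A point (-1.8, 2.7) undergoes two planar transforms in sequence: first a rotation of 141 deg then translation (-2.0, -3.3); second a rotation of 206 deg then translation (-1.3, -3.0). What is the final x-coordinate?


After transform 1:
x1 = cos(141)*-1.8 - sin(141)*2.7 + -2.0 = -2.3003
y1 = sin(141)*-1.8 + cos(141)*2.7 + -3.3 = -6.5311
After transform 2:
x2 = cos(206)*-2.3003 - sin(206)*-6.5311 + -1.3
= -2.0955


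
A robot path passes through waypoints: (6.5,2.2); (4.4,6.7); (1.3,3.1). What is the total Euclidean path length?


Segment lengths:
  seg1 = sqrt((-2.1)^2 + (4.5)^2) = 4.9659
  seg2 = sqrt((-3.1)^2 + (-3.6)^2) = 4.7508
Total = 9.7167


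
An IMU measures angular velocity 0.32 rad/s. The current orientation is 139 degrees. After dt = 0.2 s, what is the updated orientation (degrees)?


delta_theta = w * dt = 0.32 * 0.2 = 0.064 rad
= 3.6669 deg
theta_new = 139 + 3.6669 = 142.6669 deg


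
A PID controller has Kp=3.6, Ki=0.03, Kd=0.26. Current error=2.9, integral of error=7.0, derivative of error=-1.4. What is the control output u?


u = Kp*e + Ki*int(e) + Kd*de/dt
= 3.6*2.9 + 0.03*7.0 + 0.26*(-1.4)
= 10.44 + 0.21 + -0.364
= 10.286


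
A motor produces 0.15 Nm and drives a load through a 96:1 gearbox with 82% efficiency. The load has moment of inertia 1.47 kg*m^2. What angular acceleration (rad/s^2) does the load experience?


tau_out = tau_motor * N * eta
= 0.15 * 96 * 0.82 = 11.808 Nm
alpha = tau_out / I = 11.808 / 1.47
= 8.0327 rad/s^2


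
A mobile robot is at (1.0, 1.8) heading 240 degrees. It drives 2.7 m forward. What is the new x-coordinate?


x_new = x0 + d*cos(theta)
= 1.0 + 2.7*cos(240)
= 1.0 + -1.35
= -0.35


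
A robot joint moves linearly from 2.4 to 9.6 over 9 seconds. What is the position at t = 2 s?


s = t/T = 2/9 = 0.2222
p(t) = p0 + (pf-p0)*s
= 2.4 + (9.6 - 2.4) * 0.2222
= 4.0


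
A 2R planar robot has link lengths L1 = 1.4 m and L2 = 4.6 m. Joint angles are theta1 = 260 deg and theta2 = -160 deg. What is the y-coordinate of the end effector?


Convert angles to radians: theta1 = 4.5379, theta2 = -2.7925
y = L1*sin(theta1) + L2*sin(theta1+theta2)
y = -1.3787 + 4.5301
y = 3.1514


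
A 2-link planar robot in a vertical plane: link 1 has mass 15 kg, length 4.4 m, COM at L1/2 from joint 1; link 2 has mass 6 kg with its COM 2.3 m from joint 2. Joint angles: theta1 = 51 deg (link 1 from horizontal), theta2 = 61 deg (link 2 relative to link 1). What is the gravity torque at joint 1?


Horizontal distance from joint 1 to link-1 COM:
  x_c1 = (L1/2)*cos(t1) = 2.2 * 0.6293 = 1.3845 m
Horizontal distance from joint 1 to link-2 COM:
  x_c2 = L1*cos(t1) + Lc2*cos(t1+t2)
       = 4.4*0.6293 + 2.3*-0.3746 = 1.9074 m
tau1 = m1*g*x_c1 + m2*g*x_c2
     = 15*9.81*1.3845 + 6*9.81*1.9074
     = 203.7299 + 112.2704
     = 316.0003 Nm


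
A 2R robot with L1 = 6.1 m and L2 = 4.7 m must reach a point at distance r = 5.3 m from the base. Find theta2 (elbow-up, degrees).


cos(theta2) = (r^2 - L1^2 - L2^2) / (2*L1*L2)
cos(theta2) = (28.09 - 37.21 - 22.09) / 57.34
cos(theta2) = -0.544297
theta2 = 122.9766 degrees


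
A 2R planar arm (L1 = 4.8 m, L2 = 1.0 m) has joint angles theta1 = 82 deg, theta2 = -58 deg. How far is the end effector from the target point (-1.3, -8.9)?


End effector via forward kinematics:
x = L1*cos(t1) + L2*cos(t1+t2) = 1.5816
y = L1*sin(t1) + L2*sin(t1+t2) = 5.16
Distance to target:
d = sqrt((-1.3 - 1.5816)^2 + (-8.9 - 5.16)^2)
= sqrt(8.3035 + 197.6843)
= 14.3523 m


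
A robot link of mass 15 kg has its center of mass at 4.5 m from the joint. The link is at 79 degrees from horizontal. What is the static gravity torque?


tau = m*g*L*cos(angle)
= 15 * 9.81 * 4.5 * cos(79 deg)
= 15 * 9.81 * 4.5 * 0.1908
= 126.3489 Nm


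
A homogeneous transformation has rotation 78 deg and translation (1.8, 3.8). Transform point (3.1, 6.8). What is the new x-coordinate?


x' = cos(theta)*px - sin(theta)*py + tx
= 0.2079*3.1 - 0.9781*6.8 + 1.8
= -4.2069


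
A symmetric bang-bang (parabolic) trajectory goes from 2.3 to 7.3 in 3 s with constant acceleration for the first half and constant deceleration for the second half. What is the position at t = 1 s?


Symmetric rest-to-rest: each phase covers (pf-p0)/2 in time T/2. 0.5*a*(T/2)^2 = (pf-p0)/2 => a = 4*(pf-p0)/T^2
a = 4*(7.3-2.3)/3^2 = 2.2222
t = 1 is in the acceleration phase (t <= T/2).
p = p0 + 0.5*a*t^2 = 2.3 + 0.5*2.2222*1^2
= 3.4111


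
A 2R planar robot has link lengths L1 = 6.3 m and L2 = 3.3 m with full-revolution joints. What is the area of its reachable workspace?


r_max = L1 + L2 = 9.6 m
r_min = |L1 - L2| = 3.0 m
Area = pi*(r_max^2 - r_min^2)
= pi*(92.16 - 9.0)
= pi * 83.16
= 261.2548 m^2


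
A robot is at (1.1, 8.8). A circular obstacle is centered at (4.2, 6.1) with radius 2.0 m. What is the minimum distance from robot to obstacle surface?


center_dist = sqrt((1.1-4.2)^2 + (8.8-6.1)^2)
= sqrt(9.61 + 7.29)
= 4.111
min_dist = center_dist - radius = 4.111 - 2.0 = 2.111 m


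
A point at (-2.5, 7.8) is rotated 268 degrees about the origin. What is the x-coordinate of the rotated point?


x' = x*cos(theta) - y*sin(theta)
cos(268 deg) = -0.0349, sin(268 deg) = -0.9994
x' = -2.5 * -0.0349 - 7.8 * -0.9994
= 0.0872 - -7.7952
= 7.8825


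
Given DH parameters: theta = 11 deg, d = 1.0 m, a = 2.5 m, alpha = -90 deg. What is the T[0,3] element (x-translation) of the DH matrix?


T[0,3] = a * cos(theta)
= 2.5 * cos(11 deg)
= 2.5 * 0.9816
= 2.4541


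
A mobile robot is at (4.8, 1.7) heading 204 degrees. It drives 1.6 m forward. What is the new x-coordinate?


x_new = x0 + d*cos(theta)
= 4.8 + 1.6*cos(204)
= 4.8 + -1.4617
= 3.3383


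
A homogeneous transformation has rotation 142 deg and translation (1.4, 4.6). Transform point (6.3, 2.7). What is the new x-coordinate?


x' = cos(theta)*px - sin(theta)*py + tx
= -0.788*6.3 - 0.6157*2.7 + 1.4
= -5.2268


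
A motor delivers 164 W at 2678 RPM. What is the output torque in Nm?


omega = 2678 * 2*pi/60 = 280.4395 rad/s
tau = P / omega = 164 / 280.4395
= 0.5848 Nm


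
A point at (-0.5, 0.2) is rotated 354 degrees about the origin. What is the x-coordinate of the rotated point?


x' = x*cos(theta) - y*sin(theta)
cos(354 deg) = 0.9945, sin(354 deg) = -0.1045
x' = -0.5 * 0.9945 - 0.2 * -0.1045
= -0.4973 - -0.0209
= -0.4764


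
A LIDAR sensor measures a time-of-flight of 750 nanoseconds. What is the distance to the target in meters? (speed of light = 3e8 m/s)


tof = 750 ns = 7.5e-07 s
dist = c * tof / 2
= 3e8 * 7.5e-07 / 2
= 112.5 m


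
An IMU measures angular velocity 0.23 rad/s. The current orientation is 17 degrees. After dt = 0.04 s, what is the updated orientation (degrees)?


delta_theta = w * dt = 0.23 * 0.04 = 0.0092 rad
= 0.5271 deg
theta_new = 17 + 0.5271 = 17.5271 deg


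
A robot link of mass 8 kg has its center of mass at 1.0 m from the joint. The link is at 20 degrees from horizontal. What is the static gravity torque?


tau = m*g*L*cos(angle)
= 8 * 9.81 * 1.0 * cos(20 deg)
= 8 * 9.81 * 1.0 * 0.9397
= 73.7471 Nm


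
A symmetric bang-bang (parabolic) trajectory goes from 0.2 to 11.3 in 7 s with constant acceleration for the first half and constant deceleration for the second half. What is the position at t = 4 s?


Symmetric rest-to-rest: each phase covers (pf-p0)/2 in time T/2. 0.5*a*(T/2)^2 = (pf-p0)/2 => a = 4*(pf-p0)/T^2
a = 4*(11.3-0.2)/7^2 = 0.9061
t = 4 is in the deceleration phase (t > T/2).
p = pf - 0.5*a*(T-t)^2 = 11.3 - 0.5*0.9061*3^2
= 7.2224


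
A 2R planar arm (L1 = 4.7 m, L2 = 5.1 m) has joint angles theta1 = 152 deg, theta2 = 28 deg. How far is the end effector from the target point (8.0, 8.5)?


End effector via forward kinematics:
x = L1*cos(t1) + L2*cos(t1+t2) = -9.2499
y = L1*sin(t1) + L2*sin(t1+t2) = 2.2065
Distance to target:
d = sqrt((8.0 - -9.2499)^2 + (8.5 - 2.2065)^2)
= sqrt(297.5575 + 39.6079)
= 18.3621 m


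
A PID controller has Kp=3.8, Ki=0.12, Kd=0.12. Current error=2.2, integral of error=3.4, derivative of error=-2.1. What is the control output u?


u = Kp*e + Ki*int(e) + Kd*de/dt
= 3.8*2.2 + 0.12*3.4 + 0.12*(-2.1)
= 8.36 + 0.408 + -0.252
= 8.516


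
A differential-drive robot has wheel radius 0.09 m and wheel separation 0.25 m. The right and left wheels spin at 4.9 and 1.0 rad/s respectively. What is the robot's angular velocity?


vR = r*wR = 0.09*4.9 = 0.441 m/s
vL = r*wL = 0.09*1.0 = 0.09 m/s
v = (vR+vL)/2 = 0.2655 m/s
omega = (vR-vL)/L = 1.404 rad/s
angular velocity = 1.404 rad/s


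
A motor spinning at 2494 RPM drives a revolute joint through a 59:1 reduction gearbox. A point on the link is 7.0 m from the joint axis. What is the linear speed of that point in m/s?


omega_motor = 2494 * 2*pi/60 = 261.1711 rad/s
omega_joint = omega_motor / 59 = 4.4266 rad/s
v = omega_joint * r = 4.4266 * 7.0
= 30.9864 m/s


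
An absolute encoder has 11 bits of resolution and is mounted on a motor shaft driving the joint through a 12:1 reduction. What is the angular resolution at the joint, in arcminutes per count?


counts = 2^11 = 2048
effective counts at joint = 2048 * 12 = 24576
resolution = 360*60 / 24576
= 0.8789 arcmin/count


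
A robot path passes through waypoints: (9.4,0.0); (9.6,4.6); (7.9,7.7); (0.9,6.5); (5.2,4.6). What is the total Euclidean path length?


Segment lengths:
  seg1 = sqrt((0.2)^2 + (4.6)^2) = 4.6043
  seg2 = sqrt((-1.7)^2 + (3.1)^2) = 3.5355
  seg3 = sqrt((-7.0)^2 + (-1.2)^2) = 7.1021
  seg4 = sqrt((4.3)^2 + (-1.9)^2) = 4.7011
Total = 19.9431


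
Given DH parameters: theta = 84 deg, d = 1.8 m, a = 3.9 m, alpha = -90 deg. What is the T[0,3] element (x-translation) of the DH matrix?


T[0,3] = a * cos(theta)
= 3.9 * cos(84 deg)
= 3.9 * 0.1045
= 0.4077


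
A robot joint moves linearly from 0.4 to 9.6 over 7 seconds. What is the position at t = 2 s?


s = t/T = 2/7 = 0.2857
p(t) = p0 + (pf-p0)*s
= 0.4 + (9.6 - 0.4) * 0.2857
= 3.0286


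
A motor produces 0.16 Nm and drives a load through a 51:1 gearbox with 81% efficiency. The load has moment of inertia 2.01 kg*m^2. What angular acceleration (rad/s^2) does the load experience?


tau_out = tau_motor * N * eta
= 0.16 * 51 * 0.81 = 6.6096 Nm
alpha = tau_out / I = 6.6096 / 2.01
= 3.2884 rad/s^2


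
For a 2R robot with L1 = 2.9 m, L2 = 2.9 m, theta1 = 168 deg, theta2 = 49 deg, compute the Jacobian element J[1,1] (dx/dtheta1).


J[1,1] = -L1*sin(t1) - L2*sin(t1+t2)
= -2.9*sin(168) - 2.9*sin(217)
= 1.1423


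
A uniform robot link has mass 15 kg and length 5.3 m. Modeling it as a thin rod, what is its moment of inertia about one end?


I = (1/3) * m * L^2
= (1/3) * 15 * 5.3^2
= 0.333333 * 15 * 28.09
= 140.45 kg*m^2


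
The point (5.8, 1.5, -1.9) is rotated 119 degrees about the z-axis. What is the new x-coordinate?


Rotation about z-axis: x' = x*cos(theta) - y*sin(theta)
= 5.8 * -0.4848 - 1.5 * 0.8746
= -4.1238


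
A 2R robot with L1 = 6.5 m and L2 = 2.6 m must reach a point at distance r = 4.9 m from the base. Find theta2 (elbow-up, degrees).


cos(theta2) = (r^2 - L1^2 - L2^2) / (2*L1*L2)
cos(theta2) = (24.01 - 42.25 - 6.76) / 33.8
cos(theta2) = -0.739645
theta2 = 137.7012 degrees


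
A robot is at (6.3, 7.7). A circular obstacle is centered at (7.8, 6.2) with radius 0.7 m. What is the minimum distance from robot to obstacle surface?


center_dist = sqrt((6.3-7.8)^2 + (7.7-6.2)^2)
= sqrt(2.25 + 2.25)
= 2.1213
min_dist = center_dist - radius = 2.1213 - 0.7 = 1.4213 m
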